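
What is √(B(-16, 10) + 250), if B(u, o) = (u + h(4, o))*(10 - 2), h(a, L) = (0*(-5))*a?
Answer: √122 ≈ 11.045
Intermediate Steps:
h(a, L) = 0 (h(a, L) = 0*a = 0)
B(u, o) = 8*u (B(u, o) = (u + 0)*(10 - 2) = u*8 = 8*u)
√(B(-16, 10) + 250) = √(8*(-16) + 250) = √(-128 + 250) = √122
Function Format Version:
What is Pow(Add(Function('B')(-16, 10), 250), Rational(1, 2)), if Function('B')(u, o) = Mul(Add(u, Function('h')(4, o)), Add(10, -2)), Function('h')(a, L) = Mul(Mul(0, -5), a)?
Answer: Pow(122, Rational(1, 2)) ≈ 11.045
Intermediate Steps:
Function('h')(a, L) = 0 (Function('h')(a, L) = Mul(0, a) = 0)
Function('B')(u, o) = Mul(8, u) (Function('B')(u, o) = Mul(Add(u, 0), Add(10, -2)) = Mul(u, 8) = Mul(8, u))
Pow(Add(Function('B')(-16, 10), 250), Rational(1, 2)) = Pow(Add(Mul(8, -16), 250), Rational(1, 2)) = Pow(Add(-128, 250), Rational(1, 2)) = Pow(122, Rational(1, 2))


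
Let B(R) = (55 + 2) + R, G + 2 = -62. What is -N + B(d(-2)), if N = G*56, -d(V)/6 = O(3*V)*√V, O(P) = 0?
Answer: 3641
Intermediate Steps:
G = -64 (G = -2 - 62 = -64)
d(V) = 0 (d(V) = -0*√V = -6*0 = 0)
B(R) = 57 + R
N = -3584 (N = -64*56 = -3584)
-N + B(d(-2)) = -1*(-3584) + (57 + 0) = 3584 + 57 = 3641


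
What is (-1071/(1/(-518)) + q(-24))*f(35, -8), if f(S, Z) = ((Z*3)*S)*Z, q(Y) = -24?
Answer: 3727946880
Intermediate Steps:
f(S, Z) = 3*S*Z² (f(S, Z) = ((3*Z)*S)*Z = (3*S*Z)*Z = 3*S*Z²)
(-1071/(1/(-518)) + q(-24))*f(35, -8) = (-1071/(1/(-518)) - 24)*(3*35*(-8)²) = (-1071/(-1/518) - 24)*(3*35*64) = (-1071*(-518) - 24)*6720 = (554778 - 24)*6720 = 554754*6720 = 3727946880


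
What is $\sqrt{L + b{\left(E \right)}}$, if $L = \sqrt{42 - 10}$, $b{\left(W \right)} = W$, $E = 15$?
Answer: $\sqrt{15 + 4 \sqrt{2}} \approx 4.545$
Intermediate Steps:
$L = 4 \sqrt{2}$ ($L = \sqrt{32} = 4 \sqrt{2} \approx 5.6569$)
$\sqrt{L + b{\left(E \right)}} = \sqrt{4 \sqrt{2} + 15} = \sqrt{15 + 4 \sqrt{2}}$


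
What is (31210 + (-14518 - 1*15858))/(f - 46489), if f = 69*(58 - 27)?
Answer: -417/22175 ≈ -0.018805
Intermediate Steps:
f = 2139 (f = 69*31 = 2139)
(31210 + (-14518 - 1*15858))/(f - 46489) = (31210 + (-14518 - 1*15858))/(2139 - 46489) = (31210 + (-14518 - 15858))/(-44350) = (31210 - 30376)*(-1/44350) = 834*(-1/44350) = -417/22175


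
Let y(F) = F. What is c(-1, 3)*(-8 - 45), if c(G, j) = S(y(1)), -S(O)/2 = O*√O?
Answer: 106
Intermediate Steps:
S(O) = -2*O^(3/2) (S(O) = -2*O*√O = -2*O^(3/2))
c(G, j) = -2 (c(G, j) = -2*1^(3/2) = -2*1 = -2)
c(-1, 3)*(-8 - 45) = -2*(-8 - 45) = -2*(-53) = 106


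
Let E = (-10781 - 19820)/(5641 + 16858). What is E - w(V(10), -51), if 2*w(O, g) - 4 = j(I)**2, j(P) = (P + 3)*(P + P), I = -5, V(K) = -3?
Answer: -4575399/22499 ≈ -203.36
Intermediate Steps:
E = -30601/22499 ≈ -1.3601
j(P) = 2*P*(3 + P) (j(P) = (3 + P)*(2*P) = 2*P*(3 + P))
w(O, g) = 202 (w(O, g) = 2 + (2*(-5)*(3 - 5))**2/2 = 2 + (2*(-5)*(-2))**2/2 = 2 + (1/2)*20**2 = 2 + (1/2)*400 = 2 + 200 = 202)
E - w(V(10), -51) = -30601/22499 - 1*202 = -30601/22499 - 202 = -4575399/22499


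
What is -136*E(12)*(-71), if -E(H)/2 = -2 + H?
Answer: -193120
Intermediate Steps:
E(H) = 4 - 2*H (E(H) = -2*(-2 + H) = 4 - 2*H)
-136*E(12)*(-71) = -136*(4 - 2*12)*(-71) = -136*(4 - 24)*(-71) = -136*(-20)*(-71) = 2720*(-71) = -193120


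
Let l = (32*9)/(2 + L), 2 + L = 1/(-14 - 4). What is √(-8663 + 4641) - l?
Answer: 5184 + I*√4022 ≈ 5184.0 + 63.419*I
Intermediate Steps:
L = -37/18 (L = -2 + 1/(-14 - 4) = -2 + 1/(-18) = -2 - 1/18 = -37/18 ≈ -2.0556)
l = -5184 (l = (32*9)/(2 - 37/18) = 288/(-1/18) = 288*(-18) = -5184)
√(-8663 + 4641) - l = √(-8663 + 4641) - 1*(-5184) = √(-4022) + 5184 = I*√4022 + 5184 = 5184 + I*√4022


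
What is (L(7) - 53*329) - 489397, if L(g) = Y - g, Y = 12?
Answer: -506829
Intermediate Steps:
L(g) = 12 - g
(L(7) - 53*329) - 489397 = ((12 - 1*7) - 53*329) - 489397 = ((12 - 7) - 17437) - 489397 = (5 - 17437) - 489397 = -17432 - 489397 = -506829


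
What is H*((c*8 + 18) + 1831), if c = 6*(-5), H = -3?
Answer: -4827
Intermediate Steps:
c = -30
H*((c*8 + 18) + 1831) = -3*((-30*8 + 18) + 1831) = -3*((-240 + 18) + 1831) = -3*(-222 + 1831) = -3*1609 = -4827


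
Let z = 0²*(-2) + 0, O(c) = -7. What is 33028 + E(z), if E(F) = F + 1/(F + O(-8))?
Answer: 231195/7 ≈ 33028.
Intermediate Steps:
z = 0 (z = 0*(-2) + 0 = 0 + 0 = 0)
E(F) = F + 1/(-7 + F) (E(F) = F + 1/(F - 7) = F + 1/(-7 + F))
33028 + E(z) = 33028 + (1 + 0² - 7*0)/(-7 + 0) = 33028 + (1 + 0 + 0)/(-7) = 33028 - ⅐*1 = 33028 - ⅐ = 231195/7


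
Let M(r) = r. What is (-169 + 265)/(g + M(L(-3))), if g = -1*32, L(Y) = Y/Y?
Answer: -96/31 ≈ -3.0968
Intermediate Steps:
L(Y) = 1
g = -32
(-169 + 265)/(g + M(L(-3))) = (-169 + 265)/(-32 + 1) = 96/(-31) = 96*(-1/31) = -96/31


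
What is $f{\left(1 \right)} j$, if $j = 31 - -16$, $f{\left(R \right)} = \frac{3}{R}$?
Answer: $141$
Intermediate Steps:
$j = 47$ ($j = 31 + 16 = 47$)
$f{\left(1 \right)} j = \frac{3}{1} \cdot 47 = 3 \cdot 1 \cdot 47 = 3 \cdot 47 = 141$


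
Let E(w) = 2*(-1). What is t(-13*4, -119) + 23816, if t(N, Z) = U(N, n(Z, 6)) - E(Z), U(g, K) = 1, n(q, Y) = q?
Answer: 23819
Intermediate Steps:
E(w) = -2
t(N, Z) = 3 (t(N, Z) = 1 - 1*(-2) = 1 + 2 = 3)
t(-13*4, -119) + 23816 = 3 + 23816 = 23819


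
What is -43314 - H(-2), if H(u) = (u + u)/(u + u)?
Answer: -43315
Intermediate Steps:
H(u) = 1 (H(u) = (2*u)/((2*u)) = (2*u)*(1/(2*u)) = 1)
-43314 - H(-2) = -43314 - 1*1 = -43314 - 1 = -43315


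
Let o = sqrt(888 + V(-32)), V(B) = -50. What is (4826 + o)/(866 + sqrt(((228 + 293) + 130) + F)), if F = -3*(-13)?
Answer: 2089658/374633 - 2413*sqrt(690)/374633 - sqrt(144555)/374633 + 433*sqrt(838)/374633 ≈ 5.4411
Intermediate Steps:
F = 39
o = sqrt(838) (o = sqrt(888 - 50) = sqrt(838) ≈ 28.948)
(4826 + o)/(866 + sqrt(((228 + 293) + 130) + F)) = (4826 + sqrt(838))/(866 + sqrt(((228 + 293) + 130) + 39)) = (4826 + sqrt(838))/(866 + sqrt((521 + 130) + 39)) = (4826 + sqrt(838))/(866 + sqrt(651 + 39)) = (4826 + sqrt(838))/(866 + sqrt(690))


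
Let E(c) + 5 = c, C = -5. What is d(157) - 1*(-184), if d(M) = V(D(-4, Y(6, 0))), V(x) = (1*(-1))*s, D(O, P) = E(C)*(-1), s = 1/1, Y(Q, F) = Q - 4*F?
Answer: 183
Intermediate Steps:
E(c) = -5 + c
s = 1
D(O, P) = 10 (D(O, P) = (-5 - 5)*(-1) = -10*(-1) = 10)
V(x) = -1 (V(x) = (1*(-1))*1 = -1*1 = -1)
d(M) = -1
d(157) - 1*(-184) = -1 - 1*(-184) = -1 + 184 = 183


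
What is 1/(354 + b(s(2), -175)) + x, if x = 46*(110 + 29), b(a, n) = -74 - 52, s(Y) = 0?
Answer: 1457833/228 ≈ 6394.0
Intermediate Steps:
b(a, n) = -126
x = 6394 (x = 46*139 = 6394)
1/(354 + b(s(2), -175)) + x = 1/(354 - 126) + 6394 = 1/228 + 6394 = 1457833/228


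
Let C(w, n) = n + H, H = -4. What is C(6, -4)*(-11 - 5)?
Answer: 128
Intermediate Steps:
C(w, n) = -4 + n (C(w, n) = n - 4 = -4 + n)
C(6, -4)*(-11 - 5) = (-4 - 4)*(-11 - 5) = -8*(-16) = 128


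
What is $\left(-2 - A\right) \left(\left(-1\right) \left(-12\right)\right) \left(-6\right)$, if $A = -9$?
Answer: $-504$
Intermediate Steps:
$\left(-2 - A\right) \left(\left(-1\right) \left(-12\right)\right) \left(-6\right) = \left(-2 - -9\right) \left(\left(-1\right) \left(-12\right)\right) \left(-6\right) = \left(-2 + 9\right) 12 \left(-6\right) = 7 \cdot 12 \left(-6\right) = 84 \left(-6\right) = -504$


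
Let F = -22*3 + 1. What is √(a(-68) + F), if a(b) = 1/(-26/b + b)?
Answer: I*√2839911/209 ≈ 8.0632*I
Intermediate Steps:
a(b) = 1/(b - 26/b)
F = -65 (F = -66 + 1 = -65)
√(a(-68) + F) = √(-68/(-26 + (-68)²) - 65) = √(-68/(-26 + 4624) - 65) = √(-68/4598 - 65) = √(-68*1/4598 - 65) = √(-34/2299 - 65) = √(-149469/2299) = I*√2839911/209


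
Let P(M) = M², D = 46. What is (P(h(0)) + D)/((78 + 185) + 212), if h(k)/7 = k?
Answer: 46/475 ≈ 0.096842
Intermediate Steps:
h(k) = 7*k
(P(h(0)) + D)/((78 + 185) + 212) = ((7*0)² + 46)/((78 + 185) + 212) = (0² + 46)/(263 + 212) = (0 + 46)/475 = 46*(1/475) = 46/475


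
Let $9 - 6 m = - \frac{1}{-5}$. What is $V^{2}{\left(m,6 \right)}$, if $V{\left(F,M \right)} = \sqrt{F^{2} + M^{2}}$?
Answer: $\frac{8584}{225} \approx 38.151$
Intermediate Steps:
$m = \frac{22}{15}$ ($m = \frac{3}{2} - \frac{\left(-1\right) \frac{1}{-5}}{6} = \frac{3}{2} - \frac{\left(-1\right) \left(- \frac{1}{5}\right)}{6} = \frac{3}{2} - \frac{1}{30} = \frac{22}{15} \approx 1.4667$)
$V^{2}{\left(m,6 \right)} = \left(\sqrt{\left(\frac{22}{15}\right)^{2} + 6^{2}}\right)^{2} = \left(\sqrt{\frac{484}{225} + 36}\right)^{2} = \left(\sqrt{\frac{8584}{225}}\right)^{2} = \left(\frac{2 \sqrt{2146}}{15}\right)^{2} = \frac{8584}{225}$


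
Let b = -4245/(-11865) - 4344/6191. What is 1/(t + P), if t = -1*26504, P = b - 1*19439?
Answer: -4897081/224988276434 ≈ -2.1766e-5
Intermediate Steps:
b = -1684051/4897081 (b = -4245*(-1/11865) - 4344*1/6191 = 283/791 - 4344/6191 = -1684051/4897081 ≈ -0.34389)
P = -95196041610/4897081 (P = -1684051/4897081 - 1*19439 = -1684051/4897081 - 19439 = -95196041610/4897081 ≈ -19439.)
t = -26504
1/(t + P) = 1/(-26504 - 95196041610/4897081) = 1/(-224988276434/4897081) = -4897081/224988276434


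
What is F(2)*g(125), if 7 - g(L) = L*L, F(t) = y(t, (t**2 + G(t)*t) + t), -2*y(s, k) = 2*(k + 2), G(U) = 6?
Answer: 312360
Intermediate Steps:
y(s, k) = -2 - k (y(s, k) = -(k + 2) = -(2 + k) = -(4 + 2*k)/2 = -2 - k)
F(t) = -2 - t**2 - 7*t (F(t) = -2 - ((t**2 + 6*t) + t) = -2 - (t**2 + 7*t) = -2 + (-t**2 - 7*t) = -2 - t**2 - 7*t)
g(L) = 7 - L**2 (g(L) = 7 - L*L = 7 - L**2)
F(2)*g(125) = (-2 - 1*2*(7 + 2))*(7 - 1*125**2) = (-2 - 1*2*9)*(7 - 1*15625) = (-2 - 18)*(7 - 15625) = -20*(-15618) = 312360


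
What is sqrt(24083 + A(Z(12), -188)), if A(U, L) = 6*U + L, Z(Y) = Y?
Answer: 3*sqrt(2663) ≈ 154.81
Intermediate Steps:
A(U, L) = L + 6*U
sqrt(24083 + A(Z(12), -188)) = sqrt(24083 + (-188 + 6*12)) = sqrt(24083 + (-188 + 72)) = sqrt(24083 - 116) = sqrt(23967) = 3*sqrt(2663)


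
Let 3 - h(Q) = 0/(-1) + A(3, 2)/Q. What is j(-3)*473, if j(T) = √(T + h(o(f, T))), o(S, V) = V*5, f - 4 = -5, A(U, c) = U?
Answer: 473*√5/5 ≈ 211.53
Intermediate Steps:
f = -1 (f = 4 - 5 = -1)
o(S, V) = 5*V
h(Q) = 3 - 3/Q (h(Q) = 3 - (0/(-1) + 3/Q) = 3 - (0*(-1) + 3/Q) = 3 - (0 + 3/Q) = 3 - 3/Q)
j(T) = √(3 + T - 3/(5*T)) (j(T) = √(T + (3 - 3*1/(5*T))) = √(T + (3 - 3/(5*T))) = √(3 + T - 3/(5*T)))
j(-3)*473 = (√(75 - 15/(-3) + 25*(-3))/5)*473 = (√(75 - 15*(-⅓) - 75)/5)*473 = (√(75 + 5 - 75)/5)*473 = (√5/5)*473 = 473*√5/5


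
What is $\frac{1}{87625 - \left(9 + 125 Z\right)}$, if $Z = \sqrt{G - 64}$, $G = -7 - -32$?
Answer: $\frac{87616}{7677172831} + \frac{125 i \sqrt{39}}{7677172831} \approx 1.1413 \cdot 10^{-5} + 1.0168 \cdot 10^{-7} i$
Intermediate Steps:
$G = 25$ ($G = -7 + 32 = 25$)
$Z = i \sqrt{39}$ ($Z = \sqrt{25 - 64} = \sqrt{-39} = i \sqrt{39} \approx 6.245 i$)
$\frac{1}{87625 - \left(9 + 125 Z\right)} = \frac{1}{87625 - \left(9 + 125 i \sqrt{39}\right)} = \frac{1}{87616 - 125 i \sqrt{39}}$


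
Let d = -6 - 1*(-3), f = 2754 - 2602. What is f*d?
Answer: -456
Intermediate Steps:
f = 152
d = -3 (d = -6 + 3 = -3)
f*d = 152*(-3) = -456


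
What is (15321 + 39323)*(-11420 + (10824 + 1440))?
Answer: 46119536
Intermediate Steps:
(15321 + 39323)*(-11420 + (10824 + 1440)) = 54644*(-11420 + 12264) = 54644*844 = 46119536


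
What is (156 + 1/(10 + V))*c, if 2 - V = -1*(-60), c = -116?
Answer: -217123/12 ≈ -18094.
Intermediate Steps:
V = -58 (V = 2 - (-1)*(-60) = 2 - 1*60 = 2 - 60 = -58)
(156 + 1/(10 + V))*c = (156 + 1/(10 - 58))*(-116) = (156 + 1/(-48))*(-116) = (156 - 1/48)*(-116) = (7487/48)*(-116) = -217123/12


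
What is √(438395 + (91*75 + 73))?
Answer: 3*√49477 ≈ 667.30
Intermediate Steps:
√(438395 + (91*75 + 73)) = √(438395 + (6825 + 73)) = √(438395 + 6898) = √445293 = 3*√49477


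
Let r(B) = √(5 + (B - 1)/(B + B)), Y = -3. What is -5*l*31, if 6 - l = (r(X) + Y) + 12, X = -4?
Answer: 465 + 465*√10/4 ≈ 832.62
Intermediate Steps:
r(B) = √(5 + (-1 + B)/(2*B)) (r(B) = √(5 + (-1 + B)/((2*B))) = √(5 + (-1 + B)*(1/(2*B))) = √(5 + (-1 + B)/(2*B)))
l = -3 - 3*√10/4 (l = 6 - ((√(22 - 2/(-4))/2 - 3) + 12) = 6 - ((√(22 - 2*(-¼))/2 - 3) + 12) = 6 - ((√(22 + ½)/2 - 3) + 12) = 6 - ((√(45/2)/2 - 3) + 12) = 6 - (((3*√10/2)/2 - 3) + 12) = 6 - ((3*√10/4 - 3) + 12) = 6 - ((-3 + 3*√10/4) + 12) = 6 - (9 + 3*√10/4) = 6 + (-9 - 3*√10/4) = -3 - 3*√10/4 ≈ -5.3717)
-5*l*31 = -5*(-3 - 3*√10/4)*31 = (15 + 15*√10/4)*31 = 465 + 465*√10/4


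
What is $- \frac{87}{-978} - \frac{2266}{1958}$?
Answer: $- \frac{30997}{29014} \approx -1.0683$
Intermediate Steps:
$- \frac{87}{-978} - \frac{2266}{1958} = \left(-87\right) \left(- \frac{1}{978}\right) - \frac{103}{89} = \frac{29}{326} - \frac{103}{89} = - \frac{30997}{29014}$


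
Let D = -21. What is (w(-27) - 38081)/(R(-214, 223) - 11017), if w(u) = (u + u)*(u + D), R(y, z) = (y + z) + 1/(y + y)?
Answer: 15189292/4711425 ≈ 3.2239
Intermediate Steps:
R(y, z) = y + z + 1/(2*y) (R(y, z) = (y + z) + 1/(2*y) = y + z + 1/(2*y))
w(u) = 2*u*(-21 + u) (w(u) = (u + u)*(u - 21) = (2*u)*(-21 + u) = 2*u*(-21 + u))
(w(-27) - 38081)/(R(-214, 223) - 11017) = (2*(-27)*(-21 - 27) - 38081)/((-214 + 223 + (1/2)/(-214)) - 11017) = (2*(-27)*(-48) - 38081)/((-214 + 223 + (1/2)*(-1/214)) - 11017) = (2592 - 38081)/((-214 + 223 - 1/428) - 11017) = -35489/(3851/428 - 11017) = -35489/(-4711425/428) = -35489*(-428/4711425) = 15189292/4711425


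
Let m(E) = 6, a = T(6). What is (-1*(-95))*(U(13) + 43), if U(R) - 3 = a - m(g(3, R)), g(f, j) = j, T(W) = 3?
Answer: 4085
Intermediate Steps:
a = 3
U(R) = 0 (U(R) = 3 + (3 - 1*6) = 3 + (3 - 6) = 3 - 3 = 0)
(-1*(-95))*(U(13) + 43) = (-1*(-95))*(0 + 43) = 95*43 = 4085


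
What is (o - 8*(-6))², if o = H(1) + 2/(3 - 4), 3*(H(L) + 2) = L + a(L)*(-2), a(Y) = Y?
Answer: 17161/9 ≈ 1906.8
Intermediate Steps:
H(L) = -2 - L/3 (H(L) = -2 + (L + L*(-2))/3 = -2 + (L - 2*L)/3 = -2 + (-L)/3 = -2 - L/3)
o = -13/3 (o = (-2 - ⅓*1) + 2/(3 - 4) = (-2 - ⅓) + 2/(-1) = -7/3 - 1*2 = -7/3 - 2 = -13/3 ≈ -4.3333)
(o - 8*(-6))² = (-13/3 - 8*(-6))² = (-13/3 + 48)² = (131/3)² = 17161/9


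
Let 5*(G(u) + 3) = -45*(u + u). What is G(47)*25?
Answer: -21225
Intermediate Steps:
G(u) = -3 - 18*u (G(u) = -3 + (-45*(u + u))/5 = -3 + (-90*u)/5 = -3 - 18*u)
G(47)*25 = (-3 - 18*47)*25 = (-3 - 846)*25 = -849*25 = -21225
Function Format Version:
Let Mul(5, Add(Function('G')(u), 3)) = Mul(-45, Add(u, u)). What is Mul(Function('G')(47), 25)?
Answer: -21225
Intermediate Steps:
Function('G')(u) = Add(-3, Mul(-18, u)) (Function('G')(u) = Add(-3, Mul(Rational(1, 5), Mul(-45, Add(u, u)))) = Add(-3, Mul(Rational(1, 5), Mul(-45, Mul(2, u)))) = Add(-3, Mul(Rational(1, 5), Mul(-90, u))) = Add(-3, Mul(-18, u)))
Mul(Function('G')(47), 25) = Mul(Add(-3, Mul(-18, 47)), 25) = Mul(Add(-3, -846), 25) = Mul(-849, 25) = -21225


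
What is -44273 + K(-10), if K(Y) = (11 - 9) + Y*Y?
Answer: -44171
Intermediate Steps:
K(Y) = 2 + Y**2
-44273 + K(-10) = -44273 + (2 + (-10)**2) = -44273 + (2 + 100) = -44273 + 102 = -44171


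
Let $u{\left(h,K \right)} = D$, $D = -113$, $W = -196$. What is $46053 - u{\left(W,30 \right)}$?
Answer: $46166$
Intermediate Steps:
$u{\left(h,K \right)} = -113$
$46053 - u{\left(W,30 \right)} = 46053 - -113 = 46053 + 113 = 46166$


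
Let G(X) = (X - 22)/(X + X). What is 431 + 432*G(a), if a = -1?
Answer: 5399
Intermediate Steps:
G(X) = (-22 + X)/(2*X) (G(X) = (-22 + X)/((2*X)) = (-22 + X)*(1/(2*X)) = (-22 + X)/(2*X))
431 + 432*G(a) = 431 + 432*((1/2)*(-22 - 1)/(-1)) = 431 + 432*((1/2)*(-1)*(-23)) = 431 + 432*(23/2) = 431 + 4968 = 5399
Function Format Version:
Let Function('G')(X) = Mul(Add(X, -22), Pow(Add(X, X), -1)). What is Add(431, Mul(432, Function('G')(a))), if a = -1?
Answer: 5399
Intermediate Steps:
Function('G')(X) = Mul(Rational(1, 2), Pow(X, -1), Add(-22, X)) (Function('G')(X) = Mul(Add(-22, X), Pow(Mul(2, X), -1)) = Mul(Add(-22, X), Mul(Rational(1, 2), Pow(X, -1))) = Mul(Rational(1, 2), Pow(X, -1), Add(-22, X)))
Add(431, Mul(432, Function('G')(a))) = Add(431, Mul(432, Mul(Rational(1, 2), Pow(-1, -1), Add(-22, -1)))) = Add(431, Mul(432, Mul(Rational(1, 2), -1, -23))) = Add(431, Mul(432, Rational(23, 2))) = Add(431, 4968) = 5399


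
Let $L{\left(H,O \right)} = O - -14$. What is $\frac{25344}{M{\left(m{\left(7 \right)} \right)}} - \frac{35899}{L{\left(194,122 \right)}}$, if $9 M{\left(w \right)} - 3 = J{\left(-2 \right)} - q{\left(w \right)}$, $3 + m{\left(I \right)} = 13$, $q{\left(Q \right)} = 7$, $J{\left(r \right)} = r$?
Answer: $- \frac{5206075}{136} \approx -38280.0$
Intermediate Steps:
$m{\left(I \right)} = 10$ ($m{\left(I \right)} = -3 + 13 = 10$)
$L{\left(H,O \right)} = 14 + O$ ($L{\left(H,O \right)} = O + 14 = 14 + O$)
$M{\left(w \right)} = - \frac{2}{3}$ ($M{\left(w \right)} = \frac{1}{3} + \frac{-2 - 7}{9} = \frac{1}{3} + \frac{1}{9} \left(-9\right) = \frac{1}{3} - 1 = - \frac{2}{3}$)
$\frac{25344}{M{\left(m{\left(7 \right)} \right)}} - \frac{35899}{L{\left(194,122 \right)}} = \frac{25344}{- \frac{2}{3}} - \frac{35899}{14 + 122} = 25344 \left(- \frac{3}{2}\right) - \frac{35899}{136} = -38016 - \frac{35899}{136} = - \frac{5206075}{136}$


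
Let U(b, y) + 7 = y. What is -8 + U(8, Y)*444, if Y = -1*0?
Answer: -3116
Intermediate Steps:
Y = 0
U(b, y) = -7 + y
-8 + U(8, Y)*444 = -8 + (-7 + 0)*444 = -8 - 7*444 = -8 - 3108 = -3116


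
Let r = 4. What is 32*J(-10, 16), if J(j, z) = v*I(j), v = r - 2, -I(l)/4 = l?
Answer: 2560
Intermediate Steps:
I(l) = -4*l
v = 2 (v = 4 - 2 = 2)
J(j, z) = -8*j (J(j, z) = 2*(-4*j) = -8*j)
32*J(-10, 16) = 32*(-8*(-10)) = 32*80 = 2560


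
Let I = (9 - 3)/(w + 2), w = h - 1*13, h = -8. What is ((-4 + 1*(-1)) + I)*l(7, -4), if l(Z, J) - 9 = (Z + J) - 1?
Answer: -1111/19 ≈ -58.474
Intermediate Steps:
w = -21 (w = -8 - 1*13 = -8 - 13 = -21)
l(Z, J) = 8 + J + Z (l(Z, J) = 9 + ((Z + J) - 1) = 9 + ((J + Z) - 1) = 9 + (-1 + J + Z) = 8 + J + Z)
I = -6/19 (I = (9 - 3)/(-21 + 2) = 6/(-19) = 6*(-1/19) = -6/19 ≈ -0.31579)
((-4 + 1*(-1)) + I)*l(7, -4) = ((-4 + 1*(-1)) - 6/19)*(8 - 4 + 7) = ((-4 - 1) - 6/19)*11 = (-5 - 6/19)*11 = -101/19*11 = -1111/19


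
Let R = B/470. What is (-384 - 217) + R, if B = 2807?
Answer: -279663/470 ≈ -595.03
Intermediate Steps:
R = 2807/470 ≈ 5.9723
(-384 - 217) + R = (-384 - 217) + 2807/470 = -601 + 2807/470 = -279663/470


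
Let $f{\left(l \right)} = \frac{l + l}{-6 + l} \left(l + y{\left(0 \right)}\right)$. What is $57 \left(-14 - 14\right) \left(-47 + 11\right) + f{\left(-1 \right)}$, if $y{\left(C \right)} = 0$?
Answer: $\frac{402190}{7} \approx 57456.0$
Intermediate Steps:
$f{\left(l \right)} = \frac{2 l^{2}}{-6 + l}$ ($f{\left(l \right)} = \frac{l + l}{-6 + l} \left(l + 0\right) = \frac{2 l}{-6 + l} l = \frac{2 l^{2}}{-6 + l}$)
$57 \left(-14 - 14\right) \left(-47 + 11\right) + f{\left(-1 \right)} = 57 \left(-14 - 14\right) \left(-47 + 11\right) + \frac{2 \left(-1\right)^{2}}{-6 - 1} = 57 \left(\left(-28\right) \left(-36\right)\right) + 2 \cdot 1 \frac{1}{-7} = 57 \cdot 1008 + 2 \cdot 1 \left(- \frac{1}{7}\right) = 57456 - \frac{2}{7} = \frac{402190}{7}$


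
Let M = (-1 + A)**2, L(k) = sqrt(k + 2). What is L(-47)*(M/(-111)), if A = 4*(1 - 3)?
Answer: -81*I*sqrt(5)/37 ≈ -4.8952*I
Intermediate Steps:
A = -8 (A = 4*(-2) = -8)
L(k) = sqrt(2 + k)
M = 81 (M = (-1 - 8)**2 = (-9)**2 = 81)
L(-47)*(M/(-111)) = sqrt(2 - 47)*(81/(-111)) = sqrt(-45)*(81*(-1/111)) = (3*I*sqrt(5))*(-27/37) = -81*I*sqrt(5)/37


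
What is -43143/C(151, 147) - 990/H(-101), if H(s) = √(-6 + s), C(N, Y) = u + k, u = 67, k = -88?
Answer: 14381/7 + 990*I*√107/107 ≈ 2054.4 + 95.707*I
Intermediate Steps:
C(N, Y) = -21 (C(N, Y) = 67 - 88 = -21)
-43143/C(151, 147) - 990/H(-101) = -43143/(-21) - 990/√(-6 - 101) = -43143*(-1/21) - 990*(-I*√107/107) = 14381/7 - 990*(-I*√107/107) = 14381/7 - (-990)*I*√107/107 = 14381/7 + 990*I*√107/107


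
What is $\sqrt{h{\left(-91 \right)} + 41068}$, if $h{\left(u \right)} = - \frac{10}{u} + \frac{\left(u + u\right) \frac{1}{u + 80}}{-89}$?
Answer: $\frac{2 \sqrt{81487487311230}}{89089} \approx 202.65$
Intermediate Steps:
$h{\left(u \right)} = - \frac{10}{u} - \frac{2 u}{89 \left(80 + u\right)}$ ($h{\left(u \right)} = - \frac{10}{u} + \frac{2 u}{80 + u} \left(- \frac{1}{89}\right) = - \frac{10}{u} - \frac{2 u}{89 \left(80 + u\right)}$)
$\sqrt{h{\left(-91 \right)} + 41068} = \sqrt{\frac{2 \left(-35600 - \left(-91\right)^{2} - -40495\right)}{89 \left(-91\right) \left(80 - 91\right)} + 41068} = \sqrt{\frac{2}{89} \left(- \frac{1}{91}\right) \frac{1}{-11} \left(-35600 - 8281 + 40495\right) + 41068} = \sqrt{\frac{2}{89} \left(- \frac{1}{91}\right) \left(- \frac{1}{11}\right) \left(-35600 - 8281 + 40495\right) + 41068} = \sqrt{\frac{2}{89} \left(- \frac{1}{91}\right) \left(- \frac{1}{11}\right) \left(-3386\right) + 41068} = \sqrt{- \frac{6772}{89089} + 41068} = \sqrt{\frac{3658700280}{89089}} = \frac{2 \sqrt{81487487311230}}{89089}$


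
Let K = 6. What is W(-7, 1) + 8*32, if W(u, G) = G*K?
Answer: 262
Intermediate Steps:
W(u, G) = 6*G (W(u, G) = G*6 = 6*G)
W(-7, 1) + 8*32 = 6*1 + 8*32 = 6 + 256 = 262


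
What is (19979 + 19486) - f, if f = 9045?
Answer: 30420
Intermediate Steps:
(19979 + 19486) - f = (19979 + 19486) - 1*9045 = 39465 - 9045 = 30420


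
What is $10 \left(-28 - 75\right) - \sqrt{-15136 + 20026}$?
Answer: $-1030 - \sqrt{4890} \approx -1099.9$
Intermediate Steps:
$10 \left(-28 - 75\right) - \sqrt{-15136 + 20026} = 10 \left(-103\right) - \sqrt{4890} = -1030 - \sqrt{4890}$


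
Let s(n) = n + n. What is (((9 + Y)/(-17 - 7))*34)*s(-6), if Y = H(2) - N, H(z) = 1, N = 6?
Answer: 68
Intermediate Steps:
s(n) = 2*n
Y = -5 (Y = 1 - 1*6 = 1 - 6 = -5)
(((9 + Y)/(-17 - 7))*34)*s(-6) = (((9 - 5)/(-17 - 7))*34)*(2*(-6)) = ((4/(-24))*34)*(-12) = ((4*(-1/24))*34)*(-12) = -⅙*34*(-12) = -17/3*(-12) = 68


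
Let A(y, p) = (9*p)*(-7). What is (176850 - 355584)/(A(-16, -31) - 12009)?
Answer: 29789/1676 ≈ 17.774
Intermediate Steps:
A(y, p) = -63*p
(176850 - 355584)/(A(-16, -31) - 12009) = (176850 - 355584)/(-63*(-31) - 12009) = -178734/(1953 - 12009) = -178734/(-10056) = -178734*(-1/10056) = 29789/1676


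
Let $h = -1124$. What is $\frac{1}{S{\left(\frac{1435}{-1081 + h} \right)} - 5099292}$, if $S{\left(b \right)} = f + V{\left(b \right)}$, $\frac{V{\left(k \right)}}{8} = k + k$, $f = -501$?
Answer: $- \frac{63}{321287615} \approx -1.9609 \cdot 10^{-7}$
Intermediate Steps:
$V{\left(k \right)} = 16 k$ ($V{\left(k \right)} = 8 \left(k + k\right) = 8 \cdot 2 k = 16 k$)
$S{\left(b \right)} = -501 + 16 b$
$\frac{1}{S{\left(\frac{1435}{-1081 + h} \right)} - 5099292} = \frac{1}{\left(-501 + 16 \frac{1435}{-1081 - 1124}\right) - 5099292} = \frac{1}{\left(-501 + 16 \frac{1435}{-2205}\right) - 5099292} = \frac{1}{\left(-501 + 16 \cdot 1435 \left(- \frac{1}{2205}\right)\right) - 5099292} = \frac{1}{\left(-501 + 16 \left(- \frac{41}{63}\right)\right) - 5099292} = \frac{1}{\left(-501 - \frac{656}{63}\right) - 5099292} = \frac{1}{- \frac{32219}{63} - 5099292} = \frac{1}{- \frac{321287615}{63}} = - \frac{63}{321287615}$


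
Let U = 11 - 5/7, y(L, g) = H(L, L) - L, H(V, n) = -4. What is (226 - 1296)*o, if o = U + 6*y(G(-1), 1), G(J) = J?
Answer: 57780/7 ≈ 8254.3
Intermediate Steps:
y(L, g) = -4 - L
U = 72/7 (U = 11 - 5/7 = 72/7 ≈ 10.286)
o = -54/7 (o = 72/7 + 6*(-4 - 1*(-1)) = 72/7 + 6*(-4 + 1) = 72/7 + 6*(-3) = 72/7 - 18 = -54/7 ≈ -7.7143)
(226 - 1296)*o = (226 - 1296)*(-54/7) = -1070*(-54/7) = 57780/7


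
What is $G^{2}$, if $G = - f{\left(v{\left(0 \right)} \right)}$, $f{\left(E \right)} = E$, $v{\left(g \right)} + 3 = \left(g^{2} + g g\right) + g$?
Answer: $9$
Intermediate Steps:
$v{\left(g \right)} = -3 + g + 2 g^{2}$ ($v{\left(g \right)} = -3 + \left(\left(g^{2} + g g\right) + g\right) = -3 + \left(\left(g^{2} + g^{2}\right) + g\right) = -3 + \left(2 g^{2} + g\right) = -3 + \left(g + 2 g^{2}\right) = -3 + g + 2 g^{2}$)
$G = 3$ ($G = - (-3 + 0 + 2 \cdot 0^{2}) = - (-3 + 0 + 2 \cdot 0) = - (-3 + 0 + 0) = \left(-1\right) \left(-3\right) = 3$)
$G^{2} = 3^{2} = 9$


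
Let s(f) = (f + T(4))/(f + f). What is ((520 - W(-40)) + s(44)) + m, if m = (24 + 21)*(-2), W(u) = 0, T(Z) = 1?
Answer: 37885/88 ≈ 430.51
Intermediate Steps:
s(f) = (1 + f)/(2*f) (s(f) = (f + 1)/(f + f) = (1 + f)/((2*f)) = (1 + f)*(1/(2*f)) = (1 + f)/(2*f))
m = -90 (m = 45*(-2) = -90)
((520 - W(-40)) + s(44)) + m = ((520 - 1*0) + (½)*(1 + 44)/44) - 90 = ((520 + 0) + (½)*(1/44)*45) - 90 = (520 + 45/88) - 90 = 45805/88 - 90 = 37885/88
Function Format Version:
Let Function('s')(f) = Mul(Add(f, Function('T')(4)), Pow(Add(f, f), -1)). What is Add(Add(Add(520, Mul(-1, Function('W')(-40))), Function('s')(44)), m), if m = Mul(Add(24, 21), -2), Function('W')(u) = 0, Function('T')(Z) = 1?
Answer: Rational(37885, 88) ≈ 430.51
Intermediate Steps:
Function('s')(f) = Mul(Rational(1, 2), Pow(f, -1), Add(1, f)) (Function('s')(f) = Mul(Add(f, 1), Pow(Add(f, f), -1)) = Mul(Add(1, f), Pow(Mul(2, f), -1)) = Mul(Add(1, f), Mul(Rational(1, 2), Pow(f, -1))) = Mul(Rational(1, 2), Pow(f, -1), Add(1, f)))
m = -90 (m = Mul(45, -2) = -90)
Add(Add(Add(520, Mul(-1, Function('W')(-40))), Function('s')(44)), m) = Add(Add(Add(520, Mul(-1, 0)), Mul(Rational(1, 2), Pow(44, -1), Add(1, 44))), -90) = Add(Add(Add(520, 0), Mul(Rational(1, 2), Rational(1, 44), 45)), -90) = Add(Add(520, Rational(45, 88)), -90) = Add(Rational(45805, 88), -90) = Rational(37885, 88)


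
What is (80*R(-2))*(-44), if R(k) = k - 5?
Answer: 24640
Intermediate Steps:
R(k) = -5 + k
(80*R(-2))*(-44) = (80*(-5 - 2))*(-44) = (80*(-7))*(-44) = -560*(-44) = 24640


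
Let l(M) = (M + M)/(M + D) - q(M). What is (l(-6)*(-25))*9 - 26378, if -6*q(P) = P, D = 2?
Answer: -26828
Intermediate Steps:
q(P) = -P/6
l(M) = M/6 + 2*M/(2 + M) (l(M) = (M + M)/(M + 2) - (-1)*M/6 = (2*M)/(2 + M) + M/6 = 2*M/(2 + M) + M/6 = M/6 + 2*M/(2 + M))
(l(-6)*(-25))*9 - 26378 = (((1/6)*(-6)*(14 - 6)/(2 - 6))*(-25))*9 - 26378 = (((1/6)*(-6)*8/(-4))*(-25))*9 - 26378 = (((1/6)*(-6)*(-1/4)*8)*(-25))*9 - 26378 = (2*(-25))*9 - 26378 = -50*9 - 26378 = -450 - 26378 = -26828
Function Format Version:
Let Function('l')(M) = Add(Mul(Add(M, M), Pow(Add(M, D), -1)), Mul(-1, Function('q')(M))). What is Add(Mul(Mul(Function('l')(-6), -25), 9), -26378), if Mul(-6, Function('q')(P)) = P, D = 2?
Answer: -26828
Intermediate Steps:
Function('q')(P) = Mul(Rational(-1, 6), P)
Function('l')(M) = Add(Mul(Rational(1, 6), M), Mul(2, M, Pow(Add(2, M), -1))) (Function('l')(M) = Add(Mul(Add(M, M), Pow(Add(M, 2), -1)), Mul(-1, Mul(Rational(-1, 6), M))) = Add(Mul(Mul(2, M), Pow(Add(2, M), -1)), Mul(Rational(1, 6), M)) = Add(Mul(2, M, Pow(Add(2, M), -1)), Mul(Rational(1, 6), M)) = Add(Mul(Rational(1, 6), M), Mul(2, M, Pow(Add(2, M), -1))))
Add(Mul(Mul(Function('l')(-6), -25), 9), -26378) = Add(Mul(Mul(Mul(Rational(1, 6), -6, Pow(Add(2, -6), -1), Add(14, -6)), -25), 9), -26378) = Add(Mul(Mul(Mul(Rational(1, 6), -6, Pow(-4, -1), 8), -25), 9), -26378) = Add(Mul(Mul(Mul(Rational(1, 6), -6, Rational(-1, 4), 8), -25), 9), -26378) = Add(Mul(Mul(2, -25), 9), -26378) = Add(Mul(-50, 9), -26378) = Add(-450, -26378) = -26828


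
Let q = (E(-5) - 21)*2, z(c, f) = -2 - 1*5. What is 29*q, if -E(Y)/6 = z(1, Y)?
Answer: 1218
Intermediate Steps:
z(c, f) = -7 (z(c, f) = -2 - 5 = -7)
E(Y) = 42 (E(Y) = -6*(-7) = 42)
q = 42 (q = (42 - 21)*2 = 21*2 = 42)
29*q = 29*42 = 1218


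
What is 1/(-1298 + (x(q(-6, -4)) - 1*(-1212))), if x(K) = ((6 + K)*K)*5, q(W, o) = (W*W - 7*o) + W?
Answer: 1/18474 ≈ 5.4130e-5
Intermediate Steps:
q(W, o) = W + W² - 7*o (q(W, o) = (W² - 7*o) + W = W + W² - 7*o)
x(K) = 5*K*(6 + K) (x(K) = (K*(6 + K))*5 = 5*K*(6 + K))
1/(-1298 + (x(q(-6, -4)) - 1*(-1212))) = 1/(-1298 + (5*(-6 + (-6)² - 7*(-4))*(6 + (-6 + (-6)² - 7*(-4))) - 1*(-1212))) = 1/(-1298 + (5*(-6 + 36 + 28)*(6 + (-6 + 36 + 28)) + 1212)) = 1/(-1298 + (5*58*(6 + 58) + 1212)) = 1/(-1298 + (5*58*64 + 1212)) = 1/(-1298 + (18560 + 1212)) = 1/(-1298 + 19772) = 1/18474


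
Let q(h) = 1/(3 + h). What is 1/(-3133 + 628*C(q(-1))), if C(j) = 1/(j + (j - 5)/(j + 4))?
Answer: -1/4389 ≈ -0.00022784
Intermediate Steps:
C(j) = 1/(j + (-5 + j)/(4 + j))
1/(-3133 + 628*C(q(-1))) = 1/(-3133 + 628*((4 + 1/(3 - 1))/(-5 + (1/(3 - 1))² + 5/(3 - 1)))) = 1/(-3133 + 628*((4 + 1/2)/(-5 + (1/2)² + 5/2))) = 1/(-3133 + 628*((4 + ½)/(-5 + (½)² + 5*(½)))) = 1/(-3133 + 628*((9/2)/(-5 + ¼ + 5/2))) = 1/(-3133 + 628*((9/2)/(-9/4))) = 1/(-3133 + 628*(-4/9*9/2)) = 1/(-3133 + 628*(-2)) = 1/(-3133 - 1256) = 1/(-4389) = -1/4389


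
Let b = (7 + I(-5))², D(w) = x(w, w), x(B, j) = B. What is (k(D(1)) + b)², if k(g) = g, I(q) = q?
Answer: 25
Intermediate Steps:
D(w) = w
b = 4 (b = (7 - 5)² = 2² = 4)
(k(D(1)) + b)² = (1 + 4)² = 5² = 25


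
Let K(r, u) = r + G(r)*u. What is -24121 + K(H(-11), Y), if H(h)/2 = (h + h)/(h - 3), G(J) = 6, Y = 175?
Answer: -161475/7 ≈ -23068.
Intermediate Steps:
H(h) = 4*h/(-3 + h) (H(h) = 2*((h + h)/(h - 3)) = 2*((2*h)/(-3 + h)) = 2*(2*h/(-3 + h)) = 4*h/(-3 + h))
K(r, u) = r + 6*u
-24121 + K(H(-11), Y) = -24121 + (4*(-11)/(-3 - 11) + 6*175) = -24121 + (4*(-11)/(-14) + 1050) = -24121 + (4*(-11)*(-1/14) + 1050) = -24121 + (22/7 + 1050) = -24121 + 7372/7 = -161475/7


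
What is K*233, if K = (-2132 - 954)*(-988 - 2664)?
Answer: 2625926776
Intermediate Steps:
K = 11270072 (K = -3086*(-3652) = 11270072)
K*233 = 11270072*233 = 2625926776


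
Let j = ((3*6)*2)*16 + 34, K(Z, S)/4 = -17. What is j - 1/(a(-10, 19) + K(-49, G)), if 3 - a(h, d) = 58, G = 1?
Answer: 75031/123 ≈ 610.01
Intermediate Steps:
a(h, d) = -55 (a(h, d) = 3 - 1*58 = 3 - 58 = -55)
K(Z, S) = -68 (K(Z, S) = 4*(-17) = -68)
j = 610 (j = (18*2)*16 + 34 = 36*16 + 34 = 576 + 34 = 610)
j - 1/(a(-10, 19) + K(-49, G)) = 610 - 1/(-55 - 68) = 610 - 1/(-123) = 610 - 1*(-1/123) = 610 + 1/123 = 75031/123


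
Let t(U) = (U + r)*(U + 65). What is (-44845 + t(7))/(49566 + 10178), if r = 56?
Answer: -40309/59744 ≈ -0.67470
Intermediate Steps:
t(U) = (56 + U)*(65 + U) (t(U) = (U + 56)*(U + 65) = (56 + U)*(65 + U))
(-44845 + t(7))/(49566 + 10178) = (-44845 + (3640 + 7² + 121*7))/(49566 + 10178) = (-44845 + (3640 + 49 + 847))/59744 = (-44845 + 4536)*(1/59744) = -40309*1/59744 = -40309/59744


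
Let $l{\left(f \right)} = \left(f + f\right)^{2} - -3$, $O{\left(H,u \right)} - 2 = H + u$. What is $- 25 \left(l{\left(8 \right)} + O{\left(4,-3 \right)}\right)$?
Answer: $-6550$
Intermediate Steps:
$O{\left(H,u \right)} = 2 + H + u$ ($O{\left(H,u \right)} = 2 + \left(H + u\right) = 2 + H + u$)
$l{\left(f \right)} = 3 + 4 f^{2}$ ($l{\left(f \right)} = \left(2 f\right)^{2} + 3 = 4 f^{2} + 3 = 3 + 4 f^{2}$)
$- 25 \left(l{\left(8 \right)} + O{\left(4,-3 \right)}\right) = - 25 \left(\left(3 + 4 \cdot 8^{2}\right) + \left(2 + 4 - 3\right)\right) = - 25 \left(\left(3 + 4 \cdot 64\right) + 3\right) = - 25 \left(\left(3 + 256\right) + 3\right) = - 25 \left(259 + 3\right) = \left(-25\right) 262 = -6550$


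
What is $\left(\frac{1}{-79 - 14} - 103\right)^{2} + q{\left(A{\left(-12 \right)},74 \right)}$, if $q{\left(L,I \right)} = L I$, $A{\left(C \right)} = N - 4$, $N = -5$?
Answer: $\frac{86016166}{8649} \approx 9945.2$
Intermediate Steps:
$A{\left(C \right)} = -9$ ($A{\left(C \right)} = -5 - 4 = -9$)
$q{\left(L,I \right)} = I L$
$\left(\frac{1}{-79 - 14} - 103\right)^{2} + q{\left(A{\left(-12 \right)},74 \right)} = \left(\frac{1}{-79 - 14} - 103\right)^{2} + 74 \left(-9\right) = \left(\frac{1}{-93} - 103\right)^{2} - 666 = \left(- \frac{1}{93} - 103\right)^{2} - 666 = \left(- \frac{9580}{93}\right)^{2} - 666 = \frac{91776400}{8649} - 666 = \frac{86016166}{8649}$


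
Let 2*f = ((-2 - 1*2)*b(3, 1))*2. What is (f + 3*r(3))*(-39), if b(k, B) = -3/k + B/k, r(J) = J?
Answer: -455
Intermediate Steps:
f = 8/3 (f = (((-2 - 1*2)*((-3 + 1)/3))*2)/2 = (((-2 - 2)*((⅓)*(-2)))*2)/2 = (-4*(-⅔)*2)/2 = ((8/3)*2)/2 = (½)*(16/3) = 8/3 ≈ 2.6667)
(f + 3*r(3))*(-39) = (8/3 + 3*3)*(-39) = (8/3 + 9)*(-39) = (35/3)*(-39) = -455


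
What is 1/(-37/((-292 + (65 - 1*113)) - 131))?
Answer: 471/37 ≈ 12.730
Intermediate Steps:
1/(-37/((-292 + (65 - 1*113)) - 131)) = 1/(-37/((-292 + (65 - 113)) - 131)) = 1/(-37/((-292 - 48) - 131)) = 1/(-37/(-340 - 131)) = 1/(-37/(-471)) = 1/(-37*(-1/471)) = 1/(37/471) = 471/37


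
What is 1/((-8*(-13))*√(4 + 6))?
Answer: √10/1040 ≈ 0.0030407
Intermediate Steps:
1/((-8*(-13))*√(4 + 6)) = 1/(104*√10) = √10/1040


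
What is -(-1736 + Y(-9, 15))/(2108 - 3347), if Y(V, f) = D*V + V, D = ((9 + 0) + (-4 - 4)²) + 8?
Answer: -2474/1239 ≈ -1.9968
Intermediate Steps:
D = 81 (D = (9 + (-8)²) + 8 = (9 + 64) + 8 = 73 + 8 = 81)
Y(V, f) = 82*V (Y(V, f) = 81*V + V = 82*V)
-(-1736 + Y(-9, 15))/(2108 - 3347) = -(-1736 + 82*(-9))/(2108 - 3347) = -(-1736 - 738)/(-1239) = -(-2474)*(-1)/1239 = -1*2474/1239 = -2474/1239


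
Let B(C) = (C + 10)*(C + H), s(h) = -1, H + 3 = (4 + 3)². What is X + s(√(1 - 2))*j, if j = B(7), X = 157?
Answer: -744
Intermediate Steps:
H = 46 (H = -3 + (4 + 3)² = -3 + 7² = -3 + 49 = 46)
B(C) = (10 + C)*(46 + C) (B(C) = (C + 10)*(C + 46) = (10 + C)*(46 + C))
j = 901 (j = 460 + 7² + 56*7 = 460 + 49 + 392 = 901)
X + s(√(1 - 2))*j = 157 - 1*901 = 157 - 901 = -744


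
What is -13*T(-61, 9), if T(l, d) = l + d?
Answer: 676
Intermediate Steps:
T(l, d) = d + l
-13*T(-61, 9) = -13*(9 - 61) = -13*(-52) = 676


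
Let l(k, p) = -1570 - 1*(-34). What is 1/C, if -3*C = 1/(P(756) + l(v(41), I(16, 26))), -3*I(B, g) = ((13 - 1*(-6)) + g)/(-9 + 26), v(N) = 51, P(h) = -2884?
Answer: 13260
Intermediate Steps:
I(B, g) = -19/51 - g/51 (I(B, g) = -((13 - 1*(-6)) + g)/(3*(-9 + 26)) = -((13 + 6) + g)/(3*17) = -(19 + g)/(3*17) = -(19/17 + g/17)/3 = -19/51 - g/51)
l(k, p) = -1536 (l(k, p) = -1570 + 34 = -1536)
C = 1/13260 (C = -1/(3*(-2884 - 1536)) = -⅓/(-4420) = -⅓*(-1/4420) = 1/13260 ≈ 7.5415e-5)
1/C = 1/(1/13260) = 13260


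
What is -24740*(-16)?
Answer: 395840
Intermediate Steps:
-24740*(-16) = -2474*(-160) = 395840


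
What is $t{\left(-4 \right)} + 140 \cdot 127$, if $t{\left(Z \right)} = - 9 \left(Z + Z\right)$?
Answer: $17852$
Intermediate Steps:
$t{\left(Z \right)} = - 18 Z$ ($t{\left(Z \right)} = - 9 \cdot 2 Z = - 18 Z$)
$t{\left(-4 \right)} + 140 \cdot 127 = \left(-18\right) \left(-4\right) + 140 \cdot 127 = 72 + 17780 = 17852$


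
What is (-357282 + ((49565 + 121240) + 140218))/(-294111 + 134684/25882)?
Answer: 598637719/3806023109 ≈ 0.15729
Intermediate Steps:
(-357282 + ((49565 + 121240) + 140218))/(-294111 + 134684/25882) = (-357282 + (170805 + 140218))/(-294111 + 134684*(1/25882)) = (-357282 + 311023)/(-294111 + 67342/12941) = -46259/(-3806023109/12941) = -46259*(-12941/3806023109) = 598637719/3806023109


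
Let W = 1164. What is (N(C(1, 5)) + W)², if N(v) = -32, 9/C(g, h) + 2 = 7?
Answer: 1281424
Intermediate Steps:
C(g, h) = 9/5 (C(g, h) = 9/(-2 + 7) = 9/5)
(N(C(1, 5)) + W)² = (-32 + 1164)² = 1132² = 1281424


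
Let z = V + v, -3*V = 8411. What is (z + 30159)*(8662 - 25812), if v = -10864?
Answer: -848479100/3 ≈ -2.8283e+8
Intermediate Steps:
V = -8411/3 (V = -1/3*8411 = -8411/3 ≈ -2803.7)
z = -41003/3 (z = -8411/3 - 10864 = -41003/3 ≈ -13668.)
(z + 30159)*(8662 - 25812) = (-41003/3 + 30159)*(8662 - 25812) = (49474/3)*(-17150) = -848479100/3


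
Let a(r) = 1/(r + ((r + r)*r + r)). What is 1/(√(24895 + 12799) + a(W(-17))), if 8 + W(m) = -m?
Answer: -180/1221285599 + 32400*√37694/1221285599 ≈ 0.0051505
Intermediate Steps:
W(m) = -8 - m
a(r) = 1/(2*r + 2*r²) (a(r) = 1/(r + ((2*r)*r + r)) = 1/(r + (2*r² + r)) = 1/(r + (r + 2*r²)) = 1/(2*r + 2*r²))
1/(√(24895 + 12799) + a(W(-17))) = 1/(√(24895 + 12799) + 1/(2*(-8 - 1*(-17))*(1 + (-8 - 1*(-17))))) = 1/(√37694 + 1/(2*(-8 + 17)*(1 + (-8 + 17)))) = 1/(√37694 + (½)/(9*(1 + 9))) = 1/(√37694 + (½)*(⅑)/10) = 1/(√37694 + (½)*(⅑)*(⅒)) = 1/(√37694 + 1/180) = 1/(1/180 + √37694)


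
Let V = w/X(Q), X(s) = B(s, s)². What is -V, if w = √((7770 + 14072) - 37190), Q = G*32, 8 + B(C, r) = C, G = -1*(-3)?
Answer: -I*√3837/3872 ≈ -0.015998*I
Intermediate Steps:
G = 3
B(C, r) = -8 + C
Q = 96 (Q = 3*32 = 96)
w = 2*I*√3837 (w = √(21842 - 37190) = √(-15348) = 2*I*√3837 ≈ 123.89*I)
X(s) = (-8 + s)²
V = I*√3837/3872 (V = (2*I*√3837)/((-8 + 96)²) = (2*I*√3837)/(88²) = (2*I*√3837)/7744 = (2*I*√3837)*(1/7744) = I*√3837/3872 ≈ 0.015998*I)
-V = -I*√3837/3872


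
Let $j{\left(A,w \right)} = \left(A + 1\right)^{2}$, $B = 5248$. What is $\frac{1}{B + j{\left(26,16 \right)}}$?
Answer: $\frac{1}{5977} \approx 0.00016731$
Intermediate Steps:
$j{\left(A,w \right)} = \left(1 + A\right)^{2}$
$\frac{1}{B + j{\left(26,16 \right)}} = \frac{1}{5248 + \left(1 + 26\right)^{2}} = \frac{1}{5248 + 27^{2}} = \frac{1}{5248 + 729} = \frac{1}{5977}$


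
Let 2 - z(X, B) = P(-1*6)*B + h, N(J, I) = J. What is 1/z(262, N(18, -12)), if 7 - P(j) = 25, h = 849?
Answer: -1/523 ≈ -0.0019120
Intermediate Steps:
P(j) = -18 (P(j) = 7 - 1*25 = 7 - 25 = -18)
z(X, B) = -847 + 18*B (z(X, B) = 2 - (-18*B + 849) = 2 - (849 - 18*B) = 2 + (-849 + 18*B) = -847 + 18*B)
1/z(262, N(18, -12)) = 1/(-847 + 18*18) = 1/(-847 + 324) = 1/(-523) = -1/523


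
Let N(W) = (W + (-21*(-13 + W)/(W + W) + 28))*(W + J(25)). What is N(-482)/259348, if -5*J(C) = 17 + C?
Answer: 274655263/312514340 ≈ 0.87886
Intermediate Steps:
J(C) = -17/5 - C/5 (J(C) = -(17 + C)/5 = -17/5 - C/5)
N(W) = (-42/5 + W)*(28 + W - 21*(-13 + W)/(2*W)) (N(W) = (W + (-21*(-13 + W)/(W + W) + 28))*(W + (-17/5 - ⅕*25)) = (W + (-21*(-13 + W)/(2*W) + 28))*(W + (-17/5 - 5)) = (W + (-21*(-13 + W)*1/(2*W) + 28))*(W - 42/5) = (W + (-21*(-13 + W)/(2*W) + 28))*(-42/5 + W) = (W + (28 - 21*(-13 + W)/(2*W)))*(-42/5 + W) = (28 + W - 21*(-13 + W)/(2*W))*(-42/5 + W) = (-42/5 + W)*(28 + W - 21*(-13 + W)/(2*W)))
N(-482)/259348 = ((⅒)*(-11466 - 482*(-105 + 10*(-482)² + 91*(-482)))/(-482))/259348 = ((⅒)*(-1/482)*(-11466 - 482*(-105 + 10*232324 - 43862)))*(1/259348) = ((⅒)*(-1/482)*(-11466 - 482*(-105 + 2323240 - 43862)))*(1/259348) = ((⅒)*(-1/482)*(-11466 - 482*2279273))*(1/259348) = ((⅒)*(-1/482)*(-11466 - 1098609586))*(1/259348) = ((⅒)*(-1/482)*(-1098621052))*(1/259348) = (274655263/1205)*(1/259348) = 274655263/312514340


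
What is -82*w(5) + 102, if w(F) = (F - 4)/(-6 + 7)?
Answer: 20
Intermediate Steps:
w(F) = -4 + F (w(F) = (-4 + F)/1 = (-4 + F)*1 = -4 + F)
-82*w(5) + 102 = -82*(-4 + 5) + 102 = -82*1 + 102 = -82 + 102 = 20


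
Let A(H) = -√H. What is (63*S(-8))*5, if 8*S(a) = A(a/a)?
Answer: -315/8 ≈ -39.375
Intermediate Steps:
S(a) = -⅛ (S(a) = (-√(a/a))/8 = (-√1)/8 = (-1*1)/8 = (⅛)*(-1) = -⅛)
(63*S(-8))*5 = (63*(-⅛))*5 = -63/8*5 = -315/8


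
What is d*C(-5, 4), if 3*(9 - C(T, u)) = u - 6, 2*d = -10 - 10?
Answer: -290/3 ≈ -96.667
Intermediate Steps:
d = -10 (d = (-10 - 10)/2 = (½)*(-20) = -10)
C(T, u) = 11 - u/3 (C(T, u) = 9 - (u - 6)/3 = 9 - (-6 + u)/3 = 9 + (2 - u/3) = 11 - u/3)
d*C(-5, 4) = -10*(11 - ⅓*4) = -10*(11 - 4/3) = -10*29/3 = -290/3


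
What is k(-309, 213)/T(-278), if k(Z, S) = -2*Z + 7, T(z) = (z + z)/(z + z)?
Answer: 625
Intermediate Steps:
T(z) = 1 (T(z) = (2*z)/((2*z)) = (2*z)*(1/(2*z)) = 1)
k(Z, S) = 7 - 2*Z
k(-309, 213)/T(-278) = (7 - 2*(-309))/1 = (7 + 618)*1 = 625*1 = 625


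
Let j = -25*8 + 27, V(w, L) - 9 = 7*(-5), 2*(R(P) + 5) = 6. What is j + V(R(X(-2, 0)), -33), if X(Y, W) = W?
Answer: -199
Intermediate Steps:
R(P) = -2 (R(P) = -5 + (½)*6 = -5 + 3 = -2)
V(w, L) = -26 (V(w, L) = 9 + 7*(-5) = 9 - 35 = -26)
j = -173 (j = -200 + 27 = -173)
j + V(R(X(-2, 0)), -33) = -173 - 26 = -199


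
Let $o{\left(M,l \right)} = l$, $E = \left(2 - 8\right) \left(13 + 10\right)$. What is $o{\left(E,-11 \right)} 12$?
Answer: $-132$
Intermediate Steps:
$E = -138$ ($E = \left(-6\right) 23 = -138$)
$o{\left(E,-11 \right)} 12 = \left(-11\right) 12 = -132$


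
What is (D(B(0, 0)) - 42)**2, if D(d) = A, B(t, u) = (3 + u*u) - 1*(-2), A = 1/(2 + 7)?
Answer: 142129/81 ≈ 1754.7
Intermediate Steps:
A = 1/9 ≈ 0.11111
B(t, u) = 5 + u**2 (B(t, u) = (3 + u**2) + 2 = 5 + u**2)
D(d) = 1/9
(D(B(0, 0)) - 42)**2 = (1/9 - 42)**2 = (-377/9)**2 = 142129/81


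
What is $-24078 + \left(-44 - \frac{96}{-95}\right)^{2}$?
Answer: $- \frac{200624894}{9025} \approx -22230.0$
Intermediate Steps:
$-24078 + \left(-44 - \frac{96}{-95}\right)^{2} = -24078 + \left(-44 - - \frac{96}{95}\right)^{2} = -24078 + \left(-44 + \frac{96}{95}\right)^{2} = -24078 + \left(- \frac{4084}{95}\right)^{2} = -24078 + \frac{16679056}{9025} = - \frac{200624894}{9025}$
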